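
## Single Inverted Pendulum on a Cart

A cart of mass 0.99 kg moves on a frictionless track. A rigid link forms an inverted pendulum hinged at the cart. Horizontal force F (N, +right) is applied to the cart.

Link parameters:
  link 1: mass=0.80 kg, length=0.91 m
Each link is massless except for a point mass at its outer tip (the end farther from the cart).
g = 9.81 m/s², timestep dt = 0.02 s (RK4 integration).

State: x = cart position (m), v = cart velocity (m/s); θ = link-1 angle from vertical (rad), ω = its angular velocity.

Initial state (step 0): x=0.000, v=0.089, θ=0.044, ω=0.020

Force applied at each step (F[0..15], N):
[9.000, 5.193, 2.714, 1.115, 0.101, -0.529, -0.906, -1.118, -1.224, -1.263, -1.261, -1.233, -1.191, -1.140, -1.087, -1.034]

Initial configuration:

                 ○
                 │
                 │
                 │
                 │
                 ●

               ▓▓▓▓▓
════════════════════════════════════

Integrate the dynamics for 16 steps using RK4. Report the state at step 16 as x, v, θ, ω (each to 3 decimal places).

apply F[0]=+9.000 → step 1: x=0.004, v=0.264, θ=0.043, ω=-0.162
apply F[1]=+5.193 → step 2: x=0.010, v=0.362, θ=0.038, ω=-0.262
apply F[2]=+2.714 → step 3: x=0.018, v=0.411, θ=0.033, ω=-0.308
apply F[3]=+1.115 → step 4: x=0.026, v=0.429, θ=0.026, ω=-0.321
apply F[4]=+0.101 → step 5: x=0.034, v=0.427, θ=0.020, ω=-0.314
apply F[5]=-0.529 → step 6: x=0.043, v=0.414, θ=0.014, ω=-0.296
apply F[6]=-0.906 → step 7: x=0.051, v=0.394, θ=0.008, ω=-0.272
apply F[7]=-1.118 → step 8: x=0.059, v=0.371, θ=0.003, ω=-0.245
apply F[8]=-1.224 → step 9: x=0.066, v=0.346, θ=-0.002, ω=-0.217
apply F[9]=-1.263 → step 10: x=0.072, v=0.321, θ=-0.006, ω=-0.191
apply F[10]=-1.261 → step 11: x=0.079, v=0.297, θ=-0.009, ω=-0.166
apply F[11]=-1.233 → step 12: x=0.084, v=0.273, θ=-0.012, ω=-0.142
apply F[12]=-1.191 → step 13: x=0.090, v=0.251, θ=-0.015, ω=-0.121
apply F[13]=-1.140 → step 14: x=0.094, v=0.231, θ=-0.017, ω=-0.102
apply F[14]=-1.087 → step 15: x=0.099, v=0.212, θ=-0.019, ω=-0.085
apply F[15]=-1.034 → step 16: x=0.103, v=0.194, θ=-0.021, ω=-0.070

Answer: x=0.103, v=0.194, θ=-0.021, ω=-0.070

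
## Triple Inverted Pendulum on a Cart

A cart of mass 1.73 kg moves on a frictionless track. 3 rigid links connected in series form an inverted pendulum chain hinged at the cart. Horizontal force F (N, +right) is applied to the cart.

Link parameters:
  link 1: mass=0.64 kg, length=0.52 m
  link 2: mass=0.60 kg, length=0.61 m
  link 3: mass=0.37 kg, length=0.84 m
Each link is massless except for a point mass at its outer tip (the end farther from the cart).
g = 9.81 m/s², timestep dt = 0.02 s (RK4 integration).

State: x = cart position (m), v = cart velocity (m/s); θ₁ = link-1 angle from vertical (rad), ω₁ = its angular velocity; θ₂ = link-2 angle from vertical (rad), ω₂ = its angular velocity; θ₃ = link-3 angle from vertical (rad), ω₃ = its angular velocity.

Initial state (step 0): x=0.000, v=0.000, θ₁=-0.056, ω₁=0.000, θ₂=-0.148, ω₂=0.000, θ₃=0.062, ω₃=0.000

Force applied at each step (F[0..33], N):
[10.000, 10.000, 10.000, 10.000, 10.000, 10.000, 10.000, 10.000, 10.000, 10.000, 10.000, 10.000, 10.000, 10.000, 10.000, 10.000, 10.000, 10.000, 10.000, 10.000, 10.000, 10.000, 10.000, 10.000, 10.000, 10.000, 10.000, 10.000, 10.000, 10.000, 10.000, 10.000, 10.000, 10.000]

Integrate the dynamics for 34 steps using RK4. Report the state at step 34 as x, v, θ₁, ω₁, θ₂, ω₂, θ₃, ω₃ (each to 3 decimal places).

Answer: x=0.976, v=1.408, θ₁=-2.598, ω₁=-2.395, θ₂=-1.947, ω₂=-9.966, θ₃=-0.258, ω₃=-5.938

Derivation:
apply F[0]=+10.000 → step 1: x=0.001, v=0.125, θ₁=-0.058, ω₁=-0.214, θ₂=-0.149, ω₂=-0.107, θ₃=0.063, ω₃=0.073
apply F[1]=+10.000 → step 2: x=0.005, v=0.251, θ₁=-0.065, ω₁=-0.432, θ₂=-0.152, ω₂=-0.211, θ₃=0.065, ω₃=0.146
apply F[2]=+10.000 → step 3: x=0.011, v=0.378, θ₁=-0.075, ω₁=-0.659, θ₂=-0.157, ω₂=-0.311, θ₃=0.069, ω₃=0.220
apply F[3]=+10.000 → step 4: x=0.020, v=0.507, θ₁=-0.091, ω₁=-0.898, θ₂=-0.165, ω₂=-0.405, θ₃=0.074, ω₃=0.294
apply F[4]=+10.000 → step 5: x=0.032, v=0.638, θ₁=-0.112, ω₁=-1.155, θ₂=-0.174, ω₂=-0.489, θ₃=0.080, ω₃=0.370
apply F[5]=+10.000 → step 6: x=0.046, v=0.771, θ₁=-0.137, ω₁=-1.432, θ₂=-0.184, ω₂=-0.561, θ₃=0.088, ω₃=0.444
apply F[6]=+10.000 → step 7: x=0.062, v=0.907, θ₁=-0.169, ω₁=-1.732, θ₂=-0.196, ω₂=-0.618, θ₃=0.098, ω₃=0.517
apply F[7]=+10.000 → step 8: x=0.082, v=1.043, θ₁=-0.207, ω₁=-2.055, θ₂=-0.209, ω₂=-0.659, θ₃=0.109, ω₃=0.584
apply F[8]=+10.000 → step 9: x=0.104, v=1.180, θ₁=-0.251, ω₁=-2.400, θ₂=-0.222, ω₂=-0.682, θ₃=0.121, ω₃=0.643
apply F[9]=+10.000 → step 10: x=0.129, v=1.314, θ₁=-0.303, ω₁=-2.761, θ₂=-0.236, ω₂=-0.689, θ₃=0.135, ω₃=0.689
apply F[10]=+10.000 → step 11: x=0.157, v=1.444, θ₁=-0.362, ω₁=-3.129, θ₂=-0.250, ω₂=-0.685, θ₃=0.149, ω₃=0.718
apply F[11]=+10.000 → step 12: x=0.187, v=1.564, θ₁=-0.428, ω₁=-3.492, θ₂=-0.263, ω₂=-0.679, θ₃=0.163, ω₃=0.726
apply F[12]=+10.000 → step 13: x=0.219, v=1.673, θ₁=-0.501, ω₁=-3.837, θ₂=-0.277, ω₂=-0.683, θ₃=0.178, ω₃=0.711
apply F[13]=+10.000 → step 14: x=0.254, v=1.767, θ₁=-0.581, ω₁=-4.154, θ₂=-0.291, ω₂=-0.709, θ₃=0.192, ω₃=0.673
apply F[14]=+10.000 → step 15: x=0.290, v=1.846, θ₁=-0.667, ω₁=-4.437, θ₂=-0.305, ω₂=-0.770, θ₃=0.205, ω₃=0.614
apply F[15]=+10.000 → step 16: x=0.327, v=1.908, θ₁=-0.759, ω₁=-4.684, θ₂=-0.322, ω₂=-0.874, θ₃=0.216, ω₃=0.537
apply F[16]=+10.000 → step 17: x=0.366, v=1.955, θ₁=-0.854, ω₁=-4.898, θ₂=-0.341, ω₂=-1.026, θ₃=0.226, ω₃=0.446
apply F[17]=+10.000 → step 18: x=0.406, v=1.987, θ₁=-0.954, ω₁=-5.085, θ₂=-0.363, ω₂=-1.228, θ₃=0.234, ω₃=0.344
apply F[18]=+10.000 → step 19: x=0.445, v=2.005, θ₁=-1.058, ω₁=-5.249, θ₂=-0.390, ω₂=-1.480, θ₃=0.240, ω₃=0.232
apply F[19]=+10.000 → step 20: x=0.486, v=2.010, θ₁=-1.164, ω₁=-5.395, θ₂=-0.423, ω₂=-1.783, θ₃=0.243, ω₃=0.111
apply F[20]=+10.000 → step 21: x=0.526, v=2.004, θ₁=-1.273, ω₁=-5.524, θ₂=-0.462, ω₂=-2.135, θ₃=0.244, ω₃=-0.020
apply F[21]=+10.000 → step 22: x=0.566, v=1.985, θ₁=-1.385, ω₁=-5.637, θ₂=-0.508, ω₂=-2.535, θ₃=0.242, ω₃=-0.164
apply F[22]=+10.000 → step 23: x=0.605, v=1.957, θ₁=-1.499, ω₁=-5.730, θ₂=-0.564, ω₂=-2.982, θ₃=0.237, ω₃=-0.325
apply F[23]=+10.000 → step 24: x=0.644, v=1.918, θ₁=-1.614, ω₁=-5.800, θ₂=-0.628, ω₂=-3.476, θ₃=0.229, ω₃=-0.507
apply F[24]=+10.000 → step 25: x=0.682, v=1.872, θ₁=-1.731, ω₁=-5.836, θ₂=-0.703, ω₂=-4.013, θ₃=0.217, ω₃=-0.718
apply F[25]=+10.000 → step 26: x=0.719, v=1.820, θ₁=-1.847, ω₁=-5.828, θ₂=-0.789, ω₂=-4.592, θ₃=0.200, ω₃=-0.966
apply F[26]=+10.000 → step 27: x=0.755, v=1.763, θ₁=-1.963, ω₁=-5.760, θ₂=-0.887, ω₂=-5.208, θ₃=0.178, ω₃=-1.263
apply F[27]=+10.000 → step 28: x=0.789, v=1.706, θ₁=-2.077, ω₁=-5.614, θ₂=-0.997, ω₂=-5.855, θ₃=0.149, ω₃=-1.620
apply F[28]=+10.000 → step 29: x=0.823, v=1.651, θ₁=-2.187, ω₁=-5.371, θ₂=-1.121, ω₂=-6.526, θ₃=0.113, ω₃=-2.051
apply F[29]=+10.000 → step 30: x=0.855, v=1.599, θ₁=-2.291, ω₁=-5.012, θ₂=-1.259, ω₂=-7.214, θ₃=0.066, ω₃=-2.573
apply F[30]=+10.000 → step 31: x=0.887, v=1.553, θ₁=-2.387, ω₁=-4.526, θ₂=-1.410, ω₂=-7.909, θ₃=0.009, ω₃=-3.201
apply F[31]=+10.000 → step 32: x=0.917, v=1.509, θ₁=-2.471, ω₁=-3.910, θ₂=-1.575, ω₂=-8.606, θ₃=-0.062, ω₃=-3.954
apply F[32]=+10.000 → step 33: x=0.947, v=1.464, θ₁=-2.542, ω₁=-3.184, θ₂=-1.754, ω₂=-9.298, θ₃=-0.150, ω₃=-4.856
apply F[33]=+10.000 → step 34: x=0.976, v=1.408, θ₁=-2.598, ω₁=-2.395, θ₂=-1.947, ω₂=-9.966, θ₃=-0.258, ω₃=-5.938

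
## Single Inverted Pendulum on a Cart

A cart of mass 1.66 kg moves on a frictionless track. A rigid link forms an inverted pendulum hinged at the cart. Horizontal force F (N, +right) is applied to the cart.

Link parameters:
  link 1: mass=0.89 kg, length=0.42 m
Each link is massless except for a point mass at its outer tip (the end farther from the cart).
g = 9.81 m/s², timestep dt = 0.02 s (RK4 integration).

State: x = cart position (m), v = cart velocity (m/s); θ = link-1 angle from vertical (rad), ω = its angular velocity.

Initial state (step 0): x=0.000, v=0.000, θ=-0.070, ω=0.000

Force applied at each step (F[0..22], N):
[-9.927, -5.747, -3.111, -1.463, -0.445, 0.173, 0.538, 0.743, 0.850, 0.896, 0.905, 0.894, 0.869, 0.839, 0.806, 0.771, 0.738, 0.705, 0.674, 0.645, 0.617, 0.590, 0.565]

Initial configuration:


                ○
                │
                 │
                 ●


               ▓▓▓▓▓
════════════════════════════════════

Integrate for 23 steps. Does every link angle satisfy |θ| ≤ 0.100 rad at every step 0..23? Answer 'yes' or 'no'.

Answer: yes

Derivation:
apply F[0]=-9.927 → step 1: x=-0.001, v=-0.112, θ=-0.068, ω=0.234
apply F[1]=-5.747 → step 2: x=-0.004, v=-0.174, θ=-0.062, ω=0.352
apply F[2]=-3.111 → step 3: x=-0.008, v=-0.206, θ=-0.054, ω=0.399
apply F[3]=-1.463 → step 4: x=-0.012, v=-0.218, θ=-0.046, ω=0.405
apply F[4]=-0.445 → step 5: x=-0.016, v=-0.219, θ=-0.038, ω=0.387
apply F[5]=+0.173 → step 6: x=-0.021, v=-0.213, θ=-0.031, ω=0.358
apply F[6]=+0.538 → step 7: x=-0.025, v=-0.204, θ=-0.024, ω=0.323
apply F[7]=+0.743 → step 8: x=-0.029, v=-0.193, θ=-0.018, ω=0.286
apply F[8]=+0.850 → step 9: x=-0.033, v=-0.181, θ=-0.013, ω=0.251
apply F[9]=+0.896 → step 10: x=-0.036, v=-0.169, θ=-0.008, ω=0.218
apply F[10]=+0.905 → step 11: x=-0.039, v=-0.158, θ=-0.004, ω=0.188
apply F[11]=+0.894 → step 12: x=-0.042, v=-0.147, θ=-0.000, ω=0.160
apply F[12]=+0.869 → step 13: x=-0.045, v=-0.136, θ=0.002, ω=0.136
apply F[13]=+0.839 → step 14: x=-0.048, v=-0.127, θ=0.005, ω=0.115
apply F[14]=+0.806 → step 15: x=-0.050, v=-0.117, θ=0.007, ω=0.096
apply F[15]=+0.771 → step 16: x=-0.053, v=-0.109, θ=0.009, ω=0.080
apply F[16]=+0.738 → step 17: x=-0.055, v=-0.101, θ=0.010, ω=0.065
apply F[17]=+0.705 → step 18: x=-0.057, v=-0.094, θ=0.011, ω=0.053
apply F[18]=+0.674 → step 19: x=-0.058, v=-0.087, θ=0.012, ω=0.042
apply F[19]=+0.645 → step 20: x=-0.060, v=-0.080, θ=0.013, ω=0.033
apply F[20]=+0.617 → step 21: x=-0.062, v=-0.074, θ=0.014, ω=0.025
apply F[21]=+0.590 → step 22: x=-0.063, v=-0.069, θ=0.014, ω=0.018
apply F[22]=+0.565 → step 23: x=-0.064, v=-0.064, θ=0.014, ω=0.012
Max |angle| over trajectory = 0.070 rad; bound = 0.100 → within bound.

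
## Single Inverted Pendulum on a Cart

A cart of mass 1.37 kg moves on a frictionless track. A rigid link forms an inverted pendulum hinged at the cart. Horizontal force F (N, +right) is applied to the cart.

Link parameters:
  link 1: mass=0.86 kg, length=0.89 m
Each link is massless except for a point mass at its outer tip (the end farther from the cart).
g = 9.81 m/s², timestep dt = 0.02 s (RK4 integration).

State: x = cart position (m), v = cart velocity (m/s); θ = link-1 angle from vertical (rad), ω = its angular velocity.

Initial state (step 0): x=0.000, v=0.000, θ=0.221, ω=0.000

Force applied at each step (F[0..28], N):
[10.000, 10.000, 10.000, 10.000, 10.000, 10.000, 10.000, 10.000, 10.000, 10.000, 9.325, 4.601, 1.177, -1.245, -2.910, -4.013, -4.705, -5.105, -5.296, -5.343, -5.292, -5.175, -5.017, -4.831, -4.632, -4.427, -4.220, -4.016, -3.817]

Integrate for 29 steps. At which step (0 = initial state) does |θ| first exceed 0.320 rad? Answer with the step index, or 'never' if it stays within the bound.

apply F[0]=+10.000 → step 1: x=0.001, v=0.116, θ=0.220, ω=-0.079
apply F[1]=+10.000 → step 2: x=0.005, v=0.233, θ=0.218, ω=-0.159
apply F[2]=+10.000 → step 3: x=0.010, v=0.350, θ=0.214, ω=-0.240
apply F[3]=+10.000 → step 4: x=0.019, v=0.467, θ=0.208, ω=-0.323
apply F[4]=+10.000 → step 5: x=0.029, v=0.586, θ=0.201, ω=-0.409
apply F[5]=+10.000 → step 6: x=0.042, v=0.706, θ=0.192, ω=-0.498
apply F[6]=+10.000 → step 7: x=0.057, v=0.827, θ=0.181, ω=-0.591
apply F[7]=+10.000 → step 8: x=0.075, v=0.951, θ=0.168, ω=-0.689
apply F[8]=+10.000 → step 9: x=0.095, v=1.076, θ=0.153, ω=-0.793
apply F[9]=+10.000 → step 10: x=0.118, v=1.204, θ=0.136, ω=-0.904
apply F[10]=+9.325 → step 11: x=0.144, v=1.325, θ=0.117, ω=-1.010
apply F[11]=+4.601 → step 12: x=0.171, v=1.380, θ=0.097, ω=-1.048
apply F[12]=+1.177 → step 13: x=0.198, v=1.387, θ=0.076, ω=-1.038
apply F[13]=-1.245 → step 14: x=0.226, v=1.362, θ=0.056, ω=-0.995
apply F[14]=-2.910 → step 15: x=0.253, v=1.314, θ=0.036, ω=-0.931
apply F[15]=-4.013 → step 16: x=0.278, v=1.253, θ=0.018, ω=-0.856
apply F[16]=-4.705 → step 17: x=0.303, v=1.183, θ=0.002, ω=-0.775
apply F[17]=-5.105 → step 18: x=0.325, v=1.109, θ=-0.013, ω=-0.693
apply F[18]=-5.296 → step 19: x=0.347, v=1.034, θ=-0.026, ω=-0.613
apply F[19]=-5.343 → step 20: x=0.367, v=0.960, θ=-0.037, ω=-0.537
apply F[20]=-5.292 → step 21: x=0.385, v=0.888, θ=-0.047, ω=-0.465
apply F[21]=-5.175 → step 22: x=0.402, v=0.819, θ=-0.056, ω=-0.399
apply F[22]=-5.017 → step 23: x=0.418, v=0.753, θ=-0.063, ω=-0.338
apply F[23]=-4.831 → step 24: x=0.432, v=0.690, θ=-0.069, ω=-0.283
apply F[24]=-4.632 → step 25: x=0.446, v=0.632, θ=-0.074, ω=-0.233
apply F[25]=-4.427 → step 26: x=0.458, v=0.577, θ=-0.079, ω=-0.188
apply F[26]=-4.220 → step 27: x=0.469, v=0.525, θ=-0.082, ω=-0.148
apply F[27]=-4.016 → step 28: x=0.479, v=0.477, θ=-0.085, ω=-0.113
apply F[28]=-3.817 → step 29: x=0.488, v=0.432, θ=-0.087, ω=-0.081
max |θ| = 0.221 ≤ 0.320 over all 30 states.

Answer: never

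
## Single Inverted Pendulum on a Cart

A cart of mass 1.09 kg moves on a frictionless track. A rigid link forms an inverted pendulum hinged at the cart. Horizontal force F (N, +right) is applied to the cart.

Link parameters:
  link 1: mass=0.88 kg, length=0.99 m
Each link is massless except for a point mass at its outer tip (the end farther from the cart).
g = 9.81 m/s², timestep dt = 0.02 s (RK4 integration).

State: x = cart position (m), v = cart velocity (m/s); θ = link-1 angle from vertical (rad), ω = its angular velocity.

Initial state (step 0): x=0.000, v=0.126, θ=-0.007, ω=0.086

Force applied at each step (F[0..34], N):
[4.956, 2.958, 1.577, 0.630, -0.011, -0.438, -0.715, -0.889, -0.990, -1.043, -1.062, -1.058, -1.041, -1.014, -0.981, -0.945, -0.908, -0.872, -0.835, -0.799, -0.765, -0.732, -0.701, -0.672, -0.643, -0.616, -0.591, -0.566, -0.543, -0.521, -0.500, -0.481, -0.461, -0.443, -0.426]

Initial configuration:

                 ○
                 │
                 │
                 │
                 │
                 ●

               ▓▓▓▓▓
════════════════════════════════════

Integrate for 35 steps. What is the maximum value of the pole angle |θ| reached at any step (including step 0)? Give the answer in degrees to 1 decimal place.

apply F[0]=+4.956 → step 1: x=0.003, v=0.218, θ=-0.006, ω=-0.008
apply F[1]=+2.958 → step 2: x=0.008, v=0.273, θ=-0.007, ω=-0.065
apply F[2]=+1.577 → step 3: x=0.014, v=0.303, θ=-0.009, ω=-0.097
apply F[3]=+0.630 → step 4: x=0.020, v=0.316, θ=-0.011, ω=-0.112
apply F[4]=-0.011 → step 5: x=0.027, v=0.318, θ=-0.013, ω=-0.116
apply F[5]=-0.438 → step 6: x=0.033, v=0.312, θ=-0.015, ω=-0.113
apply F[6]=-0.715 → step 7: x=0.039, v=0.302, θ=-0.017, ω=-0.106
apply F[7]=-0.889 → step 8: x=0.045, v=0.288, θ=-0.019, ω=-0.096
apply F[8]=-0.990 → step 9: x=0.051, v=0.274, θ=-0.021, ω=-0.085
apply F[9]=-1.043 → step 10: x=0.056, v=0.258, θ=-0.023, ω=-0.074
apply F[10]=-1.062 → step 11: x=0.061, v=0.242, θ=-0.024, ω=-0.062
apply F[11]=-1.058 → step 12: x=0.066, v=0.227, θ=-0.025, ω=-0.052
apply F[12]=-1.041 → step 13: x=0.070, v=0.212, θ=-0.026, ω=-0.042
apply F[13]=-1.014 → step 14: x=0.074, v=0.197, θ=-0.027, ω=-0.032
apply F[14]=-0.981 → step 15: x=0.078, v=0.184, θ=-0.028, ω=-0.024
apply F[15]=-0.945 → step 16: x=0.081, v=0.171, θ=-0.028, ω=-0.017
apply F[16]=-0.908 → step 17: x=0.085, v=0.158, θ=-0.028, ω=-0.010
apply F[17]=-0.872 → step 18: x=0.088, v=0.147, θ=-0.028, ω=-0.004
apply F[18]=-0.835 → step 19: x=0.091, v=0.136, θ=-0.028, ω=0.001
apply F[19]=-0.799 → step 20: x=0.093, v=0.126, θ=-0.028, ω=0.006
apply F[20]=-0.765 → step 21: x=0.096, v=0.116, θ=-0.028, ω=0.010
apply F[21]=-0.732 → step 22: x=0.098, v=0.107, θ=-0.028, ω=0.014
apply F[22]=-0.701 → step 23: x=0.100, v=0.099, θ=-0.028, ω=0.017
apply F[23]=-0.672 → step 24: x=0.102, v=0.091, θ=-0.027, ω=0.019
apply F[24]=-0.643 → step 25: x=0.104, v=0.084, θ=-0.027, ω=0.021
apply F[25]=-0.616 → step 26: x=0.105, v=0.076, θ=-0.026, ω=0.023
apply F[26]=-0.591 → step 27: x=0.107, v=0.070, θ=-0.026, ω=0.025
apply F[27]=-0.566 → step 28: x=0.108, v=0.063, θ=-0.025, ω=0.026
apply F[28]=-0.543 → step 29: x=0.109, v=0.058, θ=-0.025, ω=0.027
apply F[29]=-0.521 → step 30: x=0.110, v=0.052, θ=-0.024, ω=0.028
apply F[30]=-0.500 → step 31: x=0.111, v=0.047, θ=-0.024, ω=0.029
apply F[31]=-0.481 → step 32: x=0.112, v=0.041, θ=-0.023, ω=0.029
apply F[32]=-0.461 → step 33: x=0.113, v=0.037, θ=-0.023, ω=0.029
apply F[33]=-0.443 → step 34: x=0.114, v=0.032, θ=-0.022, ω=0.030
apply F[34]=-0.426 → step 35: x=0.114, v=0.028, θ=-0.021, ω=0.030
Max |angle| over trajectory = 0.028 rad = 1.6°.

Answer: 1.6°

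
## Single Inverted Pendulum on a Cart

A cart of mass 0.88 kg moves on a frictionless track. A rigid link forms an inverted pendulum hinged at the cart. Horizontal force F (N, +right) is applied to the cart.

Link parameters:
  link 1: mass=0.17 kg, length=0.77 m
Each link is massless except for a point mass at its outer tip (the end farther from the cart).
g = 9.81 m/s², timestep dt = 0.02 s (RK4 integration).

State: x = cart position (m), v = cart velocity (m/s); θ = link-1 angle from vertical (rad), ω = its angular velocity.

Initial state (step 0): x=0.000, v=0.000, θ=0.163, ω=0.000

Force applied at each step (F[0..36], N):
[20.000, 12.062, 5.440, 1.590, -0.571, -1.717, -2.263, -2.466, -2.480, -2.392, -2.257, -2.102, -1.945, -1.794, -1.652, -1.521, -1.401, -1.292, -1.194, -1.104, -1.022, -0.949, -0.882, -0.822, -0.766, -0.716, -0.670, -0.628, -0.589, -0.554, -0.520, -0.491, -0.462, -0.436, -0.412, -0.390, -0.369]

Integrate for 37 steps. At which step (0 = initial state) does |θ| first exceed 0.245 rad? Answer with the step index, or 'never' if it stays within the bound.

apply F[0]=+20.000 → step 1: x=0.004, v=0.446, θ=0.158, ω=-0.531
apply F[1]=+12.062 → step 2: x=0.016, v=0.714, θ=0.144, ω=-0.836
apply F[2]=+5.440 → step 3: x=0.032, v=0.832, θ=0.126, ω=-0.954
apply F[3]=+1.590 → step 4: x=0.048, v=0.864, θ=0.107, ω=-0.966
apply F[4]=-0.571 → step 5: x=0.066, v=0.848, θ=0.088, ω=-0.920
apply F[5]=-1.717 → step 6: x=0.082, v=0.806, θ=0.070, ω=-0.846
apply F[6]=-2.263 → step 7: x=0.098, v=0.753, θ=0.054, ω=-0.761
apply F[7]=-2.466 → step 8: x=0.112, v=0.695, θ=0.040, ω=-0.674
apply F[8]=-2.480 → step 9: x=0.126, v=0.637, θ=0.027, ω=-0.590
apply F[9]=-2.392 → step 10: x=0.138, v=0.582, θ=0.016, ω=-0.513
apply F[10]=-2.257 → step 11: x=0.149, v=0.530, θ=0.007, ω=-0.443
apply F[11]=-2.102 → step 12: x=0.159, v=0.483, θ=-0.001, ω=-0.380
apply F[12]=-1.945 → step 13: x=0.168, v=0.439, θ=-0.008, ω=-0.324
apply F[13]=-1.794 → step 14: x=0.177, v=0.398, θ=-0.014, ω=-0.275
apply F[14]=-1.652 → step 15: x=0.184, v=0.361, θ=-0.020, ω=-0.231
apply F[15]=-1.521 → step 16: x=0.191, v=0.328, θ=-0.024, ω=-0.193
apply F[16]=-1.401 → step 17: x=0.197, v=0.297, θ=-0.027, ω=-0.160
apply F[17]=-1.292 → step 18: x=0.203, v=0.268, θ=-0.030, ω=-0.130
apply F[18]=-1.194 → step 19: x=0.208, v=0.242, θ=-0.033, ω=-0.104
apply F[19]=-1.104 → step 20: x=0.213, v=0.219, θ=-0.034, ω=-0.082
apply F[20]=-1.022 → step 21: x=0.217, v=0.197, θ=-0.036, ω=-0.063
apply F[21]=-0.949 → step 22: x=0.221, v=0.177, θ=-0.037, ω=-0.046
apply F[22]=-0.882 → step 23: x=0.224, v=0.158, θ=-0.038, ω=-0.031
apply F[23]=-0.822 → step 24: x=0.227, v=0.141, θ=-0.038, ω=-0.018
apply F[24]=-0.766 → step 25: x=0.230, v=0.125, θ=-0.038, ω=-0.007
apply F[25]=-0.716 → step 26: x=0.232, v=0.110, θ=-0.038, ω=0.002
apply F[26]=-0.670 → step 27: x=0.234, v=0.096, θ=-0.038, ω=0.010
apply F[27]=-0.628 → step 28: x=0.236, v=0.083, θ=-0.038, ω=0.017
apply F[28]=-0.589 → step 29: x=0.237, v=0.071, θ=-0.038, ω=0.023
apply F[29]=-0.554 → step 30: x=0.239, v=0.060, θ=-0.037, ω=0.028
apply F[30]=-0.520 → step 31: x=0.240, v=0.050, θ=-0.037, ω=0.032
apply F[31]=-0.491 → step 32: x=0.241, v=0.040, θ=-0.036, ω=0.035
apply F[32]=-0.462 → step 33: x=0.241, v=0.031, θ=-0.035, ω=0.038
apply F[33]=-0.436 → step 34: x=0.242, v=0.022, θ=-0.034, ω=0.041
apply F[34]=-0.412 → step 35: x=0.242, v=0.014, θ=-0.034, ω=0.042
apply F[35]=-0.390 → step 36: x=0.242, v=0.007, θ=-0.033, ω=0.044
apply F[36]=-0.369 → step 37: x=0.242, v=-0.001, θ=-0.032, ω=0.045
max |θ| = 0.163 ≤ 0.245 over all 38 states.

Answer: never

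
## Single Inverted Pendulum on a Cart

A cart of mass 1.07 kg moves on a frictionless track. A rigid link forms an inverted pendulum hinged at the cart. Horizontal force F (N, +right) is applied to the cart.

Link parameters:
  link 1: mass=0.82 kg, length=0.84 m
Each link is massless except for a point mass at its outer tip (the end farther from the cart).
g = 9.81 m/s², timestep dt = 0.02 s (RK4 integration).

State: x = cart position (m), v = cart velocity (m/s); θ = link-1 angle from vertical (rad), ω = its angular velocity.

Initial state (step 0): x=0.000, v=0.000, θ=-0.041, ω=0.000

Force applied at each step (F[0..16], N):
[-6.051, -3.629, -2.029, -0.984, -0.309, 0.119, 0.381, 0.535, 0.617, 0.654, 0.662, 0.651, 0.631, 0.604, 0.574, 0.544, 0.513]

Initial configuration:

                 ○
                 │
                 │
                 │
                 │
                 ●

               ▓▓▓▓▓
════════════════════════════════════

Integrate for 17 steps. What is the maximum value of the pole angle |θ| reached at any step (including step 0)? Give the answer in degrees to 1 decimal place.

Answer: 2.3°

Derivation:
apply F[0]=-6.051 → step 1: x=-0.001, v=-0.107, θ=-0.040, ω=0.118
apply F[1]=-3.629 → step 2: x=-0.004, v=-0.169, θ=-0.037, ω=0.182
apply F[2]=-2.029 → step 3: x=-0.008, v=-0.202, θ=-0.033, ω=0.213
apply F[3]=-0.984 → step 4: x=-0.012, v=-0.215, θ=-0.029, ω=0.222
apply F[4]=-0.309 → step 5: x=-0.016, v=-0.217, θ=-0.024, ω=0.218
apply F[5]=+0.119 → step 6: x=-0.020, v=-0.212, θ=-0.020, ω=0.207
apply F[6]=+0.381 → step 7: x=-0.024, v=-0.202, θ=-0.016, ω=0.191
apply F[7]=+0.535 → step 8: x=-0.028, v=-0.190, θ=-0.012, ω=0.173
apply F[8]=+0.617 → step 9: x=-0.032, v=-0.177, θ=-0.009, ω=0.155
apply F[9]=+0.654 → step 10: x=-0.035, v=-0.163, θ=-0.006, ω=0.137
apply F[10]=+0.662 → step 11: x=-0.039, v=-0.150, θ=-0.003, ω=0.121
apply F[11]=+0.651 → step 12: x=-0.041, v=-0.138, θ=-0.001, ω=0.105
apply F[12]=+0.631 → step 13: x=-0.044, v=-0.126, θ=0.001, ω=0.091
apply F[13]=+0.604 → step 14: x=-0.046, v=-0.115, θ=0.002, ω=0.078
apply F[14]=+0.574 → step 15: x=-0.049, v=-0.105, θ=0.004, ω=0.067
apply F[15]=+0.544 → step 16: x=-0.051, v=-0.095, θ=0.005, ω=0.057
apply F[16]=+0.513 → step 17: x=-0.052, v=-0.086, θ=0.006, ω=0.048
Max |angle| over trajectory = 0.041 rad = 2.3°.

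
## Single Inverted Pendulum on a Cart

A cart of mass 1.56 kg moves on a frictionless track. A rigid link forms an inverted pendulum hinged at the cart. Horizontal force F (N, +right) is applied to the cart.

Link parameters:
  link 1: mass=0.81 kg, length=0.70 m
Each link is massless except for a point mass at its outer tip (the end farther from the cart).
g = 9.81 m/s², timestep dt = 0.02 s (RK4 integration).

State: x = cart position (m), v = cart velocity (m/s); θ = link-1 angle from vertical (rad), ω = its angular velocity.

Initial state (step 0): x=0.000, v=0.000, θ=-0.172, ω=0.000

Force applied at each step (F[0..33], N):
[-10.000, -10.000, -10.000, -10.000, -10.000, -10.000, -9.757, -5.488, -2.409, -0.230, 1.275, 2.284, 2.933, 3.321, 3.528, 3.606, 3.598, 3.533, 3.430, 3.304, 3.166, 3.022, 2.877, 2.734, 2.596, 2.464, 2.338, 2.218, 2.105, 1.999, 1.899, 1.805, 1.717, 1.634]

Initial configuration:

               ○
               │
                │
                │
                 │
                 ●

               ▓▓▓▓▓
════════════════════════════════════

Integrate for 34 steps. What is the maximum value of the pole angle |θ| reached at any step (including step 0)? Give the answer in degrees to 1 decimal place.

Answer: 9.9°

Derivation:
apply F[0]=-10.000 → step 1: x=-0.001, v=-0.109, θ=-0.171, ω=0.106
apply F[1]=-10.000 → step 2: x=-0.004, v=-0.219, θ=-0.168, ω=0.213
apply F[2]=-10.000 → step 3: x=-0.010, v=-0.329, θ=-0.162, ω=0.322
apply F[3]=-10.000 → step 4: x=-0.018, v=-0.440, θ=-0.155, ω=0.435
apply F[4]=-10.000 → step 5: x=-0.027, v=-0.552, θ=-0.145, ω=0.551
apply F[5]=-10.000 → step 6: x=-0.040, v=-0.666, θ=-0.133, ω=0.673
apply F[6]=-9.757 → step 7: x=-0.054, v=-0.778, θ=-0.118, ω=0.796
apply F[7]=-5.488 → step 8: x=-0.070, v=-0.837, θ=-0.102, ω=0.850
apply F[8]=-2.409 → step 9: x=-0.087, v=-0.859, θ=-0.085, ω=0.855
apply F[9]=-0.230 → step 10: x=-0.104, v=-0.855, θ=-0.068, ω=0.828
apply F[10]=+1.275 → step 11: x=-0.121, v=-0.833, θ=-0.052, ω=0.779
apply F[11]=+2.284 → step 12: x=-0.138, v=-0.799, θ=-0.037, ω=0.719
apply F[12]=+2.933 → step 13: x=-0.153, v=-0.759, θ=-0.023, ω=0.653
apply F[13]=+3.321 → step 14: x=-0.168, v=-0.714, θ=-0.011, ω=0.585
apply F[14]=+3.528 → step 15: x=-0.182, v=-0.669, θ=0.000, ω=0.518
apply F[15]=+3.606 → step 16: x=-0.195, v=-0.623, θ=0.010, ω=0.455
apply F[16]=+3.598 → step 17: x=-0.207, v=-0.578, θ=0.019, ω=0.395
apply F[17]=+3.533 → step 18: x=-0.218, v=-0.535, θ=0.026, ω=0.340
apply F[18]=+3.430 → step 19: x=-0.228, v=-0.494, θ=0.032, ω=0.289
apply F[19]=+3.304 → step 20: x=-0.238, v=-0.455, θ=0.038, ω=0.244
apply F[20]=+3.166 → step 21: x=-0.246, v=-0.419, θ=0.042, ω=0.203
apply F[21]=+3.022 → step 22: x=-0.254, v=-0.385, θ=0.046, ω=0.166
apply F[22]=+2.877 → step 23: x=-0.262, v=-0.353, θ=0.049, ω=0.134
apply F[23]=+2.734 → step 24: x=-0.268, v=-0.323, θ=0.051, ω=0.105
apply F[24]=+2.596 → step 25: x=-0.275, v=-0.295, θ=0.053, ω=0.080
apply F[25]=+2.464 → step 26: x=-0.280, v=-0.269, θ=0.054, ω=0.057
apply F[26]=+2.338 → step 27: x=-0.285, v=-0.244, θ=0.055, ω=0.038
apply F[27]=+2.218 → step 28: x=-0.290, v=-0.222, θ=0.056, ω=0.021
apply F[28]=+2.105 → step 29: x=-0.294, v=-0.200, θ=0.056, ω=0.007
apply F[29]=+1.999 → step 30: x=-0.298, v=-0.180, θ=0.056, ω=-0.006
apply F[30]=+1.899 → step 31: x=-0.301, v=-0.162, θ=0.056, ω=-0.017
apply F[31]=+1.805 → step 32: x=-0.305, v=-0.144, θ=0.055, ω=-0.026
apply F[32]=+1.717 → step 33: x=-0.307, v=-0.128, θ=0.055, ω=-0.034
apply F[33]=+1.634 → step 34: x=-0.310, v=-0.113, θ=0.054, ω=-0.041
Max |angle| over trajectory = 0.172 rad = 9.9°.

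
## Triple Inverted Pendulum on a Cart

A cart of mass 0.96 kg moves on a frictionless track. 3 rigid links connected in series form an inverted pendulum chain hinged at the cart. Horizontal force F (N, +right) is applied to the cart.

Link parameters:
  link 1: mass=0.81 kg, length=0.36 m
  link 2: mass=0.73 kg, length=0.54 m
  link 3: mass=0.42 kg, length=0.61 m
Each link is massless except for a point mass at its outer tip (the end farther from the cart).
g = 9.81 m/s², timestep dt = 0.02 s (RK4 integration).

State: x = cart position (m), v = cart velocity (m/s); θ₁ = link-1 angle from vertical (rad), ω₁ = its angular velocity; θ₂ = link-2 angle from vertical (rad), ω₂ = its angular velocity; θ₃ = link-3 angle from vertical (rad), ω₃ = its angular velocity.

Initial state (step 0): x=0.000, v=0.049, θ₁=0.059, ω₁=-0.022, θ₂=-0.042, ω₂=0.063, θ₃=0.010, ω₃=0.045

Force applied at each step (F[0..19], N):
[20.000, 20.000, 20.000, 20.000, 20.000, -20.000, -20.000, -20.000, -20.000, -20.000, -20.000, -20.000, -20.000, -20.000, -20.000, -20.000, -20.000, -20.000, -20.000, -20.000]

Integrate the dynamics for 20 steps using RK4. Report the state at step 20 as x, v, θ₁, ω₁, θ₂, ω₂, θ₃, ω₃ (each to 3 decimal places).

Answer: x=0.091, v=-2.044, θ₁=-1.473, ω₁=-4.529, θ₂=0.506, ω₂=4.308, θ₃=0.097, ω₃=0.468

Derivation:
apply F[0]=+20.000 → step 1: x=0.005, v=0.442, θ₁=0.049, ω₁=-1.000, θ₂=-0.042, ω₂=-0.041, θ₃=0.011, ω₃=0.073
apply F[1]=+20.000 → step 2: x=0.018, v=0.844, θ₁=0.019, ω₁=-2.039, θ₂=-0.043, ω₂=-0.119, θ₃=0.013, ω₃=0.100
apply F[2]=+20.000 → step 3: x=0.039, v=1.262, θ₁=-0.033, ω₁=-3.179, θ₂=-0.046, ω₂=-0.155, θ₃=0.015, ω₃=0.122
apply F[3]=+20.000 → step 4: x=0.068, v=1.686, θ₁=-0.109, ω₁=-4.395, θ₂=-0.049, ω₂=-0.156, θ₃=0.018, ω₃=0.132
apply F[4]=+20.000 → step 5: x=0.106, v=2.086, θ₁=-0.209, ω₁=-5.553, θ₂=-0.053, ω₂=-0.179, θ₃=0.020, ω₃=0.123
apply F[5]=-20.000 → step 6: x=0.144, v=1.717, θ₁=-0.312, ω₁=-4.775, θ₂=-0.056, ω₂=-0.102, θ₃=0.023, ω₃=0.140
apply F[6]=-20.000 → step 7: x=0.175, v=1.395, θ₁=-0.402, ω₁=-4.277, θ₂=-0.056, ω₂=0.064, θ₃=0.026, ω₃=0.167
apply F[7]=-20.000 → step 8: x=0.200, v=1.107, θ₁=-0.484, ω₁=-3.992, θ₂=-0.053, ω₂=0.303, θ₃=0.030, ω₃=0.195
apply F[8]=-20.000 → step 9: x=0.219, v=0.841, θ₁=-0.562, ω₁=-3.857, θ₂=-0.044, ω₂=0.593, θ₃=0.034, ω₃=0.222
apply F[9]=-20.000 → step 10: x=0.234, v=0.586, θ₁=-0.639, ω₁=-3.824, θ₂=-0.029, ω₂=0.919, θ₃=0.038, ω₃=0.244
apply F[10]=-20.000 → step 11: x=0.243, v=0.334, θ₁=-0.716, ω₁=-3.854, θ₂=-0.007, ω₂=1.268, θ₃=0.044, ω₃=0.259
apply F[11]=-20.000 → step 12: x=0.247, v=0.082, θ₁=-0.793, ω₁=-3.922, θ₂=0.022, ω₂=1.628, θ₃=0.049, ω₃=0.267
apply F[12]=-20.000 → step 13: x=0.246, v=-0.174, θ₁=-0.873, ω₁=-4.008, θ₂=0.058, ω₂=1.992, θ₃=0.054, ω₃=0.268
apply F[13]=-20.000 → step 14: x=0.240, v=-0.435, θ₁=-0.954, ω₁=-4.099, θ₂=0.102, ω₂=2.354, θ₃=0.059, ω₃=0.267
apply F[14]=-20.000 → step 15: x=0.229, v=-0.701, θ₁=-1.037, ω₁=-4.187, θ₂=0.153, ω₂=2.708, θ₃=0.065, ω₃=0.265
apply F[15]=-20.000 → step 16: x=0.212, v=-0.972, θ₁=-1.121, ω₁=-4.267, θ₂=0.210, ω₂=3.054, θ₃=0.070, ω₃=0.269
apply F[16]=-20.000 → step 17: x=0.190, v=-1.244, θ₁=-1.207, ω₁=-4.337, θ₂=0.275, ω₂=3.388, θ₃=0.076, ω₃=0.284
apply F[17]=-20.000 → step 18: x=0.162, v=-1.515, θ₁=-1.295, ω₁=-4.401, θ₂=0.346, ω₂=3.710, θ₃=0.082, ω₃=0.317
apply F[18]=-20.000 → step 19: x=0.129, v=-1.783, θ₁=-1.383, ω₁=-4.462, θ₂=0.423, ω₂=4.018, θ₃=0.088, ω₃=0.375
apply F[19]=-20.000 → step 20: x=0.091, v=-2.044, θ₁=-1.473, ω₁=-4.529, θ₂=0.506, ω₂=4.308, θ₃=0.097, ω₃=0.468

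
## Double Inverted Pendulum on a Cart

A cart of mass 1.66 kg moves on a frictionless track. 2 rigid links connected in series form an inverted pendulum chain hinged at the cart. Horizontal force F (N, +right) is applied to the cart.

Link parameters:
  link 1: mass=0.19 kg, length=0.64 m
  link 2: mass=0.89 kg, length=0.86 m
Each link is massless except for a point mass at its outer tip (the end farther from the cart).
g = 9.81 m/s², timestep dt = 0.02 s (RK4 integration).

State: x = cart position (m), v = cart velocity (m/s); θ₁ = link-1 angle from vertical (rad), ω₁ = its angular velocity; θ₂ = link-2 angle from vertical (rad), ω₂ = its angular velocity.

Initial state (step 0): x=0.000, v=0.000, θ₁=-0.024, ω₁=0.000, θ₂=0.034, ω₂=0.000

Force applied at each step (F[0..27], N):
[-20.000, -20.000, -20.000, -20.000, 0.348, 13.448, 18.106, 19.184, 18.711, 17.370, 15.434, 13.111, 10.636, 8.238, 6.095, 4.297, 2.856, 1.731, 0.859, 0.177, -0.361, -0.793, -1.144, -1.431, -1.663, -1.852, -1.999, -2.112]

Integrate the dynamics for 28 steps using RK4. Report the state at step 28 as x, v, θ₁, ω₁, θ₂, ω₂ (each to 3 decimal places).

apply F[0]=-20.000 → step 1: x=-0.002, v=-0.238, θ₁=-0.021, ω₁=0.282, θ₂=0.035, ω₂=0.075
apply F[1]=-20.000 → step 2: x=-0.010, v=-0.477, θ₁=-0.013, ω₁=0.574, θ₂=0.037, ω₂=0.144
apply F[2]=-20.000 → step 3: x=-0.021, v=-0.717, θ₁=0.002, ω₁=0.886, θ₂=0.040, ω₂=0.199
apply F[3]=-20.000 → step 4: x=-0.038, v=-0.959, θ₁=0.023, ω₁=1.228, θ₂=0.045, ω₂=0.235
apply F[4]=+0.348 → step 5: x=-0.057, v=-0.959, θ₁=0.047, ω₁=1.223, θ₂=0.050, ω₂=0.249
apply F[5]=+13.448 → step 6: x=-0.075, v=-0.804, θ₁=0.070, ω₁=1.009, θ₂=0.055, ω₂=0.241
apply F[6]=+18.106 → step 7: x=-0.089, v=-0.596, θ₁=0.087, ω₁=0.742, θ₂=0.059, ω₂=0.212
apply F[7]=+19.184 → step 8: x=-0.099, v=-0.378, θ₁=0.099, ω₁=0.480, θ₂=0.063, ω₂=0.167
apply F[8]=+18.711 → step 9: x=-0.104, v=-0.167, θ₁=0.107, ω₁=0.245, θ₂=0.066, ω₂=0.112
apply F[9]=+17.370 → step 10: x=-0.106, v=0.027, θ₁=0.109, ω₁=0.041, θ₂=0.067, ω₂=0.053
apply F[10]=+15.434 → step 11: x=-0.103, v=0.198, θ₁=0.109, ω₁=-0.127, θ₂=0.068, ω₂=-0.005
apply F[11]=+13.111 → step 12: x=-0.098, v=0.342, θ₁=0.105, ω₁=-0.257, θ₂=0.067, ω₂=-0.059
apply F[12]=+10.636 → step 13: x=-0.090, v=0.456, θ₁=0.099, ω₁=-0.351, θ₂=0.066, ω₂=-0.107
apply F[13]=+8.238 → step 14: x=-0.080, v=0.543, θ₁=0.091, ω₁=-0.412, θ₂=0.063, ω₂=-0.148
apply F[14]=+6.095 → step 15: x=-0.069, v=0.605, θ₁=0.082, ω₁=-0.446, θ₂=0.060, ω₂=-0.181
apply F[15]=+4.297 → step 16: x=-0.056, v=0.647, θ₁=0.073, ω₁=-0.458, θ₂=0.056, ω₂=-0.207
apply F[16]=+2.856 → step 17: x=-0.043, v=0.673, θ₁=0.064, ω₁=-0.456, θ₂=0.051, ω₂=-0.226
apply F[17]=+1.731 → step 18: x=-0.029, v=0.686, θ₁=0.055, ω₁=-0.443, θ₂=0.047, ω₂=-0.240
apply F[18]=+0.859 → step 19: x=-0.015, v=0.690, θ₁=0.047, ω₁=-0.424, θ₂=0.042, ω₂=-0.248
apply F[19]=+0.177 → step 20: x=-0.002, v=0.687, θ₁=0.038, ω₁=-0.402, θ₂=0.037, ω₂=-0.252
apply F[20]=-0.361 → step 21: x=0.012, v=0.678, θ₁=0.031, ω₁=-0.378, θ₂=0.032, ω₂=-0.253
apply F[21]=-0.793 → step 22: x=0.025, v=0.666, θ₁=0.023, ω₁=-0.352, θ₂=0.027, ω₂=-0.250
apply F[22]=-1.144 → step 23: x=0.039, v=0.649, θ₁=0.017, ω₁=-0.327, θ₂=0.022, ω₂=-0.244
apply F[23]=-1.431 → step 24: x=0.051, v=0.630, θ₁=0.010, ω₁=-0.302, θ₂=0.017, ω₂=-0.236
apply F[24]=-1.663 → step 25: x=0.064, v=0.609, θ₁=0.005, ω₁=-0.277, θ₂=0.012, ω₂=-0.227
apply F[25]=-1.852 → step 26: x=0.076, v=0.587, θ₁=-0.001, ω₁=-0.253, θ₂=0.008, ω₂=-0.216
apply F[26]=-1.999 → step 27: x=0.087, v=0.563, θ₁=-0.006, ω₁=-0.230, θ₂=0.004, ω₂=-0.205
apply F[27]=-2.112 → step 28: x=0.098, v=0.539, θ₁=-0.010, ω₁=-0.208, θ₂=-0.000, ω₂=-0.192

Answer: x=0.098, v=0.539, θ₁=-0.010, ω₁=-0.208, θ₂=-0.000, ω₂=-0.192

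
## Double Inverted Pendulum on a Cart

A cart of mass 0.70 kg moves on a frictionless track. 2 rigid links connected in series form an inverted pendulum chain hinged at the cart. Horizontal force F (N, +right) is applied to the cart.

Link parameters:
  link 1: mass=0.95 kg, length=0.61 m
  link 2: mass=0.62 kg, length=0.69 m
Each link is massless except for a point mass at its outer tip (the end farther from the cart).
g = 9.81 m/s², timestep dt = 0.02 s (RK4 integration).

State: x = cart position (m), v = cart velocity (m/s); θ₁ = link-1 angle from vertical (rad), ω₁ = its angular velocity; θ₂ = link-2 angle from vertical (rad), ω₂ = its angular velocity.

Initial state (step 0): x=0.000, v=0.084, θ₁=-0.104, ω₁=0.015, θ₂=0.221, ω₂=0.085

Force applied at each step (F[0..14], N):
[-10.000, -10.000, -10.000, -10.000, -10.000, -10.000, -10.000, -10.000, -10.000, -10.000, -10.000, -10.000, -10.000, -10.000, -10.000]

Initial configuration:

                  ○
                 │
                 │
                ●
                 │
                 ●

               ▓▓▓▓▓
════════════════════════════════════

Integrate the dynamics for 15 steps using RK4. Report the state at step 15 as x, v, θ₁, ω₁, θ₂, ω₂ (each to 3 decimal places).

Answer: x=-0.540, v=-3.114, θ₁=0.746, ω₁=5.477, θ₂=0.465, ω₂=1.193

Derivation:
apply F[0]=-10.000 → step 1: x=-0.001, v=-0.154, θ₁=-0.101, ω₁=0.304, θ₂=0.224, ω₂=0.242
apply F[1]=-10.000 → step 2: x=-0.006, v=-0.396, θ₁=-0.092, ω₁=0.603, θ₂=0.231, ω₂=0.396
apply F[2]=-10.000 → step 3: x=-0.017, v=-0.645, θ₁=-0.077, ω₁=0.920, θ₂=0.240, ω₂=0.544
apply F[3]=-10.000 → step 4: x=-0.032, v=-0.903, θ₁=-0.055, ω₁=1.264, θ₂=0.252, ω₂=0.680
apply F[4]=-10.000 → step 5: x=-0.053, v=-1.173, θ₁=-0.026, ω₁=1.644, θ₂=0.267, ω₂=0.799
apply F[5]=-10.000 → step 6: x=-0.079, v=-1.456, θ₁=0.011, ω₁=2.065, θ₂=0.284, ω₂=0.897
apply F[6]=-10.000 → step 7: x=-0.111, v=-1.750, θ₁=0.057, ω₁=2.529, θ₂=0.303, ω₂=0.966
apply F[7]=-10.000 → step 8: x=-0.149, v=-2.048, θ₁=0.113, ω₁=3.029, θ₂=0.323, ω₂=1.004
apply F[8]=-10.000 → step 9: x=-0.193, v=-2.338, θ₁=0.178, ω₁=3.544, θ₂=0.343, ω₂=1.011
apply F[9]=-10.000 → step 10: x=-0.242, v=-2.601, θ₁=0.254, ω₁=4.041, θ₂=0.363, ω₂=0.997
apply F[10]=-10.000 → step 11: x=-0.297, v=-2.818, θ₁=0.340, ω₁=4.485, θ₂=0.383, ω₂=0.978
apply F[11]=-10.000 → step 12: x=-0.355, v=-2.977, θ₁=0.433, ω₁=4.849, θ₂=0.402, ω₂=0.977
apply F[12]=-10.000 → step 13: x=-0.415, v=-3.075, θ₁=0.533, ω₁=5.126, θ₂=0.422, ω₂=1.007
apply F[13]=-10.000 → step 14: x=-0.477, v=-3.118, θ₁=0.638, ω₁=5.329, θ₂=0.443, ω₂=1.079
apply F[14]=-10.000 → step 15: x=-0.540, v=-3.114, θ₁=0.746, ω₁=5.477, θ₂=0.465, ω₂=1.193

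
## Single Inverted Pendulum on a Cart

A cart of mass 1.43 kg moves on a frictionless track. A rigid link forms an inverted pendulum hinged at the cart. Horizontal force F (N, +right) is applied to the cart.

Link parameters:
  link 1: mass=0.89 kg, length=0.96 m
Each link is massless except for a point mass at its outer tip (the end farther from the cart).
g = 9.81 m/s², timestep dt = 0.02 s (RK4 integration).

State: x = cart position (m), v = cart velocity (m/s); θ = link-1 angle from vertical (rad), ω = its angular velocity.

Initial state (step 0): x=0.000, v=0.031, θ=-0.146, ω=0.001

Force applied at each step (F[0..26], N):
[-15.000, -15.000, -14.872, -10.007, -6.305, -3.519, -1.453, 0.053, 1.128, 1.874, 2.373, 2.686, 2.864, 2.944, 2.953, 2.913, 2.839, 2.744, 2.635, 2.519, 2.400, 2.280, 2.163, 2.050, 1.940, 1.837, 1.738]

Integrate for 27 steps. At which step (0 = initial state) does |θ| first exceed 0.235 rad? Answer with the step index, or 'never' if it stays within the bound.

Answer: never

Derivation:
apply F[0]=-15.000 → step 1: x=-0.001, v=-0.159, θ=-0.144, ω=0.167
apply F[1]=-15.000 → step 2: x=-0.006, v=-0.349, θ=-0.139, ω=0.334
apply F[2]=-14.872 → step 3: x=-0.015, v=-0.539, θ=-0.131, ω=0.503
apply F[3]=-10.007 → step 4: x=-0.027, v=-0.663, θ=-0.120, ω=0.605
apply F[4]=-6.305 → step 5: x=-0.041, v=-0.737, θ=-0.107, ω=0.659
apply F[5]=-3.519 → step 6: x=-0.056, v=-0.775, θ=-0.094, ω=0.677
apply F[6]=-1.453 → step 7: x=-0.072, v=-0.785, θ=-0.080, ω=0.670
apply F[7]=+0.053 → step 8: x=-0.088, v=-0.776, θ=-0.067, ω=0.645
apply F[8]=+1.128 → step 9: x=-0.103, v=-0.753, θ=-0.055, ω=0.609
apply F[9]=+1.874 → step 10: x=-0.118, v=-0.721, θ=-0.043, ω=0.566
apply F[10]=+2.373 → step 11: x=-0.132, v=-0.683, θ=-0.032, ω=0.519
apply F[11]=+2.686 → step 12: x=-0.145, v=-0.642, θ=-0.022, ω=0.471
apply F[12]=+2.864 → step 13: x=-0.157, v=-0.600, θ=-0.013, ω=0.424
apply F[13]=+2.944 → step 14: x=-0.169, v=-0.558, θ=-0.005, ω=0.378
apply F[14]=+2.953 → step 15: x=-0.180, v=-0.517, θ=0.002, ω=0.334
apply F[15]=+2.913 → step 16: x=-0.190, v=-0.476, θ=0.008, ω=0.293
apply F[16]=+2.839 → step 17: x=-0.199, v=-0.438, θ=0.014, ω=0.256
apply F[17]=+2.744 → step 18: x=-0.207, v=-0.402, θ=0.018, ω=0.221
apply F[18]=+2.635 → step 19: x=-0.215, v=-0.367, θ=0.022, ω=0.189
apply F[19]=+2.519 → step 20: x=-0.222, v=-0.335, θ=0.026, ω=0.161
apply F[20]=+2.400 → step 21: x=-0.228, v=-0.305, θ=0.029, ω=0.135
apply F[21]=+2.280 → step 22: x=-0.234, v=-0.277, θ=0.031, ω=0.112
apply F[22]=+2.163 → step 23: x=-0.239, v=-0.250, θ=0.033, ω=0.091
apply F[23]=+2.050 → step 24: x=-0.244, v=-0.226, θ=0.035, ω=0.072
apply F[24]=+1.940 → step 25: x=-0.248, v=-0.203, θ=0.036, ω=0.056
apply F[25]=+1.837 → step 26: x=-0.252, v=-0.182, θ=0.037, ω=0.041
apply F[26]=+1.738 → step 27: x=-0.256, v=-0.162, θ=0.038, ω=0.029
max |θ| = 0.146 ≤ 0.235 over all 28 states.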